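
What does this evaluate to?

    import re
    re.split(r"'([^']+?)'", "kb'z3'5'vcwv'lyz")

The group in the pattern means `split` returns the separators' captures alongside the pieces.

['kb', 'z3', '5', 'vcwv', 'lyz']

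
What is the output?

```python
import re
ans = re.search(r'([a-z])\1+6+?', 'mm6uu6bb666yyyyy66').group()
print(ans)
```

mm6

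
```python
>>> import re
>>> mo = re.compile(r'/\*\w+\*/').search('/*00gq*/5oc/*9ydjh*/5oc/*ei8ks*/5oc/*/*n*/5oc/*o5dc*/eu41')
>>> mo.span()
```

Unlike `match`, `search` isn't anchored — it looks for the pattern anywhere in the string.
The match spans [0:8] → '/*00gq*/'.

(0, 8)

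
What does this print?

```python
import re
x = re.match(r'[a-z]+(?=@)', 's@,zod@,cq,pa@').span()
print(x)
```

(0, 1)

Lookahead/lookbehind check context without consuming it, so the matched span excludes the asserted characters.
`match` is anchored at position 0; if the pattern doesn't fit there, it returns None.
The match spans [0:1] → 's'.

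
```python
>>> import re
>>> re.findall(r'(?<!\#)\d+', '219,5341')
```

A negative assertion filters positions out without eating any characters.
Walking the string: at [0:3] → '219'; at [4:8] → '5341'.
Since nothing is captured, `findall` lists the 2 matched substrings directly.

['219', '5341']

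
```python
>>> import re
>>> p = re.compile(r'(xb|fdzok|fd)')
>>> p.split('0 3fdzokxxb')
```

Branches in `(...|...)` are attempted left-to-right; the first branch that allows the whole pattern to succeed is taken.
Matches to split on: at [3:8] → 'fdzok'; at [9:11] → 'xb'.
Because the pattern has a capturing group, `split` also inserts each captured text between the pieces.

['0 3', 'fdzok', 'x', 'xb', '']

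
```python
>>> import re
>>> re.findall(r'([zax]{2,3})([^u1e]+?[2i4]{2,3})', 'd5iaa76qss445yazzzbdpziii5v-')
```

[('aa', '76qss44'), ('azz', 'zbdpziii')]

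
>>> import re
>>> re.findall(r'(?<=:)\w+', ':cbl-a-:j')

The lookaround is zero-width — it requires the adjacent text to match without consuming it, so the asserted text isn't part of the match.
No capturing groups, so `findall` returns the 2 full match strings.

['cbl', 'j']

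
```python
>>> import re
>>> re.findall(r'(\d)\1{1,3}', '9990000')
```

After group 1 captures some text, `\1` only succeeds where that same text appears again.
Matches: at [0:3] match '999', group 1 = '9'; at [3:7] match '0000', group 1 = '0'.
`findall` collects group 1 from each match (2 total).

['9', '0']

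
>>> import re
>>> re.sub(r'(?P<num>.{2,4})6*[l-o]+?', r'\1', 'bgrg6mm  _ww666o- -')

'bgrgm  _ww- -'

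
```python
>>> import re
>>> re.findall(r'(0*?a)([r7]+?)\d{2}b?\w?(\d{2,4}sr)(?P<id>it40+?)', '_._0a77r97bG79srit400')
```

This matches zero or more of a literal '0' (lazy), then the literal 'a' (captured); then one or more of one of [r7] (lazy) (captured); then exactly 2 of a digit, then optionally the literal 'b', then optionally a word character; then 2 to 4 of a digit, then the literal 'sr' (captured); then the literal 'it4', then one or more of a literal '0' (lazy) (captured as 'id').
Because the quantifier is non-greedy, it stops expanding at the earliest point where the rest of the pattern can succeed.
Walking the string: at [3:20] match '0a77r97bG79srit40', groups = ('0a', '77r', '79sr', 'it40').
Multiple groups make `findall` return tuples — one 4-tuple for the one match.

[('0a', '77r', '79sr', 'it40')]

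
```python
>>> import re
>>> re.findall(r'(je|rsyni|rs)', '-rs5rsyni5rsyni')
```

Alternation isn't longest-match — the leftmost alternative that fits at this position is chosen.
`findall` collects group 1 from each match (3 total).

['rs', 'rsyni', 'rsyni']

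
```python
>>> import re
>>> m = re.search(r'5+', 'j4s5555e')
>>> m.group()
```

'5555'

This matches one or more of a literal '5'.
The match spans [3:7] → '5555'.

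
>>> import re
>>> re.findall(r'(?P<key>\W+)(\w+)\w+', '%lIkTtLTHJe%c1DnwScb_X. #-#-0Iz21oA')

[('%', 'lIkTtLTHJ'), ('%', 'c1DnwScb_'), ('. #-#-', '0Iz21o')]

Pattern: one or more of a non-word character (captured as 'key'); then one or more of a word character (captured); then one or more of a word character.
Scanning left to right: at [0:11] match '%lIkTtLTHJe', groups = ('%', 'lIkTtLTHJ'); at [11:22] match '%c1DnwScb_X', groups = ('%', 'c1DnwScb_'); at [22:35] match '. #-#-0Iz21oA', groups = ('. #-#-', '0Iz21o').
With 2 capturing groups, `findall` returns a 2-tuple per match.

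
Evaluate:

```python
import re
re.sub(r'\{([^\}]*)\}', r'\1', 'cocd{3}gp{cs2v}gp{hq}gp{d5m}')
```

'cocd3gpcs2vgphqgpd5m'

Matches: at [4:7] → '{3}'; at [9:15] → '{cs2v}'; at [17:21] → '{hq}'; at [23:28] → '{d5m}'.
Each match is replaced using the text its own group 1 captured.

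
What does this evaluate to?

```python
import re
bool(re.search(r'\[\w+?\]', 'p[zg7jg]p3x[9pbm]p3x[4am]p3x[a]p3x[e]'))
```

True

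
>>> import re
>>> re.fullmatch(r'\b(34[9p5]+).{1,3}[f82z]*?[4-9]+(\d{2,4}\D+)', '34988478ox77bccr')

This matches a word boundary (`\b`, zero-width); then the literal '34', then one or more of one of [9p5] (captured); then 1 to 3 of any character, then zero or more of one of [f82z] (lazy), then one or more of a character in [4-9]; then 2 to 4 of a digit, then one or more of a non-digit (captured).
`re.fullmatch` requires the pattern to consume the entire string.
Here the string isn't matched end-to-end, so the call returns None.

None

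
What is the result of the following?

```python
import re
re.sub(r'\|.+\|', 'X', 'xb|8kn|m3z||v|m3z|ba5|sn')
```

'xbXsn'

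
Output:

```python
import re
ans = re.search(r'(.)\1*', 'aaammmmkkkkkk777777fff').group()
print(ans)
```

aaa

A backreference is literal: `\1` must see the identical characters the first group matched.
The match spans [0:3] → 'aaa'.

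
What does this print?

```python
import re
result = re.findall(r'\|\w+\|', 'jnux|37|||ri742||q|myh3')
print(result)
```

Walking the string: at [4:8] → '|37|'; at [9:16] → '|ri742|'; at [16:19] → '|q|'.
`findall` yields the raw match text (3 of them) because the pattern has no groups.

['|37|', '|ri742|', '|q|']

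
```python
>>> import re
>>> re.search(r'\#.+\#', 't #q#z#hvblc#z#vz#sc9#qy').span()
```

(2, 22)

Unlike `match`, `search` isn't anchored — it looks for the pattern anywhere in the string.
The match spans [2:22] → '#q#z#hvblc#z#vz#sc9#'.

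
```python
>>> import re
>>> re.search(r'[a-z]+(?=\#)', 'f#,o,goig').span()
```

(0, 1)

Because the assertion is zero-width, the text it checks is not consumed and won't appear in the result.
`re.search` tries every starting position until one works.
The match spans [0:1] → 'f'.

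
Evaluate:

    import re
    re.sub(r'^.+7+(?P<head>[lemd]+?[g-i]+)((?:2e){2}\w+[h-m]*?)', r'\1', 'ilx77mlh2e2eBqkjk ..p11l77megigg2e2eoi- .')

Pattern: anchored at the start of the string; then one or more of any character; then one or more of a literal '7'; then one or more of one of [lemd] (lazy), then one or more of a character in [g-i] (captured as 'head'); then the literal '2e' repeated 2 times, then one or more of a word character, then zero or more of a character in [h-m] (lazy) (captured).
Matches: at [0:38] → 'ilx77mlh2e2eBqkjk ..p11l77megigg2e2eoi'.
The replacement refers to a captured group, so each match is rewritten using its own captured text.

'megigg- .'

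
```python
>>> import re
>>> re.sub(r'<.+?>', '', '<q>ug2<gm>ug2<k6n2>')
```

Because the quantifier is non-greedy, it stops expanding at the earliest point where the rest of the pattern can succeed.
Matches: at [0:3] → '<q>'; at [6:10] → '<gm>'; at [13:19] → '<k6n2>'.
`sub` substitutes '' at each match site.

'ug2ug2'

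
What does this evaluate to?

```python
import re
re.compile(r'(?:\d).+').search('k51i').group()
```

The match spans [1:4] → '51i'.

'51i'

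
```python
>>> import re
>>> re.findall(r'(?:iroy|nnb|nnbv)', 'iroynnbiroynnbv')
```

['iroy', 'nnb', 'iroy', 'nnb']

Alternation isn't longest-match — the leftmost alternative that fits at this position is chosen.
No capturing groups, so `findall` returns the 4 full match strings.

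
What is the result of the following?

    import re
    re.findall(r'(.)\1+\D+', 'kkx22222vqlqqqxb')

['k', '2']

After group 1 captures some text, `\1` only succeeds where that same text appears again.
Matches: at [0:3] match 'kkx', group 1 = 'k'; at [3:16] match '22222vqlqqqxb', group 1 = '2'.
One capturing group, so `findall` returns just the captured substring from each match — 2 in all.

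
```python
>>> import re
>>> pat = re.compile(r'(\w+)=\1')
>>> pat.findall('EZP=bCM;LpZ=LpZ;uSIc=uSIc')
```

`\1` is not a pattern — it's the concrete string captured by group 1, re-applied verbatim.
Walking the string: at [8:15] match 'LpZ=LpZ', group 1 = 'LpZ'; at [16:25] match 'uSIc=uSIc', group 1 = 'uSIc'.
With a single group, `findall` returns only what that group captured — 2 items.

['LpZ', 'uSIc']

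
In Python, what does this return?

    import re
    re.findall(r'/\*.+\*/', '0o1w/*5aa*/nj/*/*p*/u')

['/*5aa*/nj/*/*p*/']

Scanning left to right: at [4:20] → '/*5aa*/nj/*/*p*/'.
With no groups in the pattern, `findall` gives back each whole match — 1 here.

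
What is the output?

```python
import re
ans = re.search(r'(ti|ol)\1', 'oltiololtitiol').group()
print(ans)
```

After group 1 captures some text, `\1` only succeeds where that same text appears again.
`search` walks the string left to right and returns the first match it finds.
The match spans [4:8] → 'olol'.
Captured: group 1 = 'ol'.

olol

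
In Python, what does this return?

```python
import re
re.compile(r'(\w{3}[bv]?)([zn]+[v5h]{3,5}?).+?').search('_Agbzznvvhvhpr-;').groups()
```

The match spans [0:11] → '_Agbzznvvhv'.
Captured: group 1 = '_Agb', group 2 = 'zznvvh'.

('_Agb', 'zznvvh')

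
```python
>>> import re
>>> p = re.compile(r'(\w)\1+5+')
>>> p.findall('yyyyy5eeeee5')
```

['y', 'e']

`\1` has to match the exact text group 1 already captured.
Because there's exactly one group, `findall` drops the full match and keeps group 1 from each hit.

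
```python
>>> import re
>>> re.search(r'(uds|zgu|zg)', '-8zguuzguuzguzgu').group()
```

'zgu'

Branches in `(...|...)` are attempted left-to-right; the first branch that allows the whole pattern to succeed is taken.
`search` walks the string left to right and returns the first match it finds.
The match spans [2:5] → 'zgu'.
Captured: group 1 = 'zgu'.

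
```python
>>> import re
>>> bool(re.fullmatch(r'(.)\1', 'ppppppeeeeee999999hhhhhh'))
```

`fullmatch` succeeds only if the pattern covers the string from start to end.
Here the pattern can't cover the whole string, so the call returns None, and `bool(None)` is False.

False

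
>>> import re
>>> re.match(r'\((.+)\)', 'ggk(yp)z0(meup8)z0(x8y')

None

`re.match` only tries the pattern at the start of the string.
Here the pattern fails at index 0, so the call returns None.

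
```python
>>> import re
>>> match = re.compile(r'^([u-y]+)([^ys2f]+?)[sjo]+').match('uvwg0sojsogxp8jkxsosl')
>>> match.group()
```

With `match`, the pattern is implicitly anchored at the beginning.
The match spans [0:10] → 'uvwg0sojso'.

'uvwg0sojso'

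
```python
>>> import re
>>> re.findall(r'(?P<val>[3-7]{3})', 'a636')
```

['636']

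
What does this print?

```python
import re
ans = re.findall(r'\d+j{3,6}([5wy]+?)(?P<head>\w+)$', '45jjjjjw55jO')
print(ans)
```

Pattern: one or more of a digit; then 3 to 6 of a literal 'j'; then one or more of one of [5wy] (lazy) (captured); then one or more of a word character (captured as 'head'); then anchored at the end.
With 2 capturing groups, `findall` returns a 2-tuple per match.

[('w', '55jO')]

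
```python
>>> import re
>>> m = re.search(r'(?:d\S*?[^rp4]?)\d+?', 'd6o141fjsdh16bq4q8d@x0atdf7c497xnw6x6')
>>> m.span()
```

(0, 2)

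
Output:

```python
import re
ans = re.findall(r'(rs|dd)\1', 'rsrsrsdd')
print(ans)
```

`\1` is not a pattern — it's the concrete string captured by group 1, re-applied verbatim.
Walking the string: at [0:4] match 'rsrs', group 1 = 'rs'.
With a single group, `findall` returns only what that group captured — 1 item.

['rs']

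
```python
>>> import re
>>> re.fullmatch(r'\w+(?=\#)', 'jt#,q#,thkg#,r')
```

None

The `(?=…)`/`(?<=…)` assertion just peeks at neighbouring text; it doesn't advance the match position.
`re.fullmatch` is like wrapping the pattern in `^…$` (in single-line mode).
Here there's no way to consume every character, so the call returns None.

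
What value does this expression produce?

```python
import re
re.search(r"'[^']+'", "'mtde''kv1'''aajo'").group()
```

"'mtde'"

`search` walks the string left to right and returns the first match it finds.
The match spans [0:6] → "'mtde'".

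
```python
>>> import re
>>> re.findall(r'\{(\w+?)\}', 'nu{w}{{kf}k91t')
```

['w', 'kf']

Scanning left to right: at [2:5] match '{w}', group 1 = 'w'; at [6:10] match '{kf}', group 1 = 'kf'.
With a single group, `findall` returns only what that group captured — 2 items.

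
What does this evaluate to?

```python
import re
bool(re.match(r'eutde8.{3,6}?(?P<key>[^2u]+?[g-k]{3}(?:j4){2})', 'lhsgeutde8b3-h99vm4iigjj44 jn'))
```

False

`re.match` only tries the pattern at the start of the string.
Here the pattern fails at index 0, so the call returns None, and `bool(None)` is False.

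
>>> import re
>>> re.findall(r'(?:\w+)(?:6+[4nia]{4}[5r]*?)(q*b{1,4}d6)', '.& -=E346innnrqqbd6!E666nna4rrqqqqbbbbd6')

This matches one or more of a word character (non-capturing group); then one or more of a literal '6', then exactly 4 of one of [4nia], then zero or more of one of [5r] (lazy) (non-capturing group); then zero or more of the literal 'q', then 1 to 4 of a literal 'b', then the literal 'd6' (captured).
`findall` collects group 1 from each match (2 total).

['qqbd6', 'qqqqbbbbd6']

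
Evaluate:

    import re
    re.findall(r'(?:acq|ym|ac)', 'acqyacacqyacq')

['acq', 'ac', 'acq', 'acq']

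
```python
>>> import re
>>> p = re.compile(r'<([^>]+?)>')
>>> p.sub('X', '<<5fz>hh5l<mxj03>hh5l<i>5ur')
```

'Xhh5lXhh5lX5ur'

Matches: at [0:6] → '<<5fz>'; at [10:17] → '<mxj03>'; at [21:24] → '<i>'.
Every occurrence is swapped for 'X'.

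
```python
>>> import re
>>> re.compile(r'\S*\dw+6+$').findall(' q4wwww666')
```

['q4wwww666']

The pattern matches zero or more of a non-whitespace character, then a digit; then one or more of the literal 'w', then one or more of the literal '6'; then anchored at the end.
Scanning left to right: at [1:10] → 'q4wwww666'.
No capturing groups, so `findall` returns the 1 full match string.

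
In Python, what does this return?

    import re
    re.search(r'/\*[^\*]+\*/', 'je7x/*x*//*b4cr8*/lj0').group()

'/*x*/'

`re.search` tries every starting position until one works.
The match spans [4:9] → '/*x*/'.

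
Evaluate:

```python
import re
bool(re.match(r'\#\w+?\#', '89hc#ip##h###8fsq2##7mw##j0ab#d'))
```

False

With `match`, the pattern is implicitly anchored at the beginning.
Here the pattern fails at index 0, so the call returns None, and `bool(None)` is False.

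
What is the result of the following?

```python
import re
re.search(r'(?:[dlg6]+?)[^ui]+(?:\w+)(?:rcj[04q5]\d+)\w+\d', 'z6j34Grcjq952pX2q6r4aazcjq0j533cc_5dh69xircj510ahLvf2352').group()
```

Pattern: one or more of one of [dlg6] (lazy) (non-capturing group); then one or more of any character except [ui]; then one or more of a word character (non-capturing group); then the literal 'rcj', then one of [04q5], then one or more of a digit (non-capturing group); then one or more of a word character, then a digit.
The match spans [1:56] → '6j34Grcjq952pX2q6r4aazcjq0j533cc_5dh69xircj510ahLvf2352'.

'6j34Grcjq952pX2q6r4aazcjq0j533cc_5dh69xircj510ahLvf2352'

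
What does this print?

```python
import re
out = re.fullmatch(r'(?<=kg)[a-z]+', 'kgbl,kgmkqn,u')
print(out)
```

Because the assertion is zero-width, the text it checks is not consumed and won't appear in the result.
For `fullmatch`, every character of the input must be accounted for by the pattern.
Here there's no way to consume every character, so the call returns None.

None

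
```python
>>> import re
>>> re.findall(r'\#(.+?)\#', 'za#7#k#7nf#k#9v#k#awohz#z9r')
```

`findall` collects group 1 from each match (4 total).

['7', '7nf', '9v', 'awohz']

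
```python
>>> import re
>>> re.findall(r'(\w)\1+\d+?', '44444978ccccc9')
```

The backreference `\1` re-matches whatever the first group consumed, character for character.
Because there's exactly one group, `findall` drops the full match and keeps group 1 from each hit.

['4', 'c']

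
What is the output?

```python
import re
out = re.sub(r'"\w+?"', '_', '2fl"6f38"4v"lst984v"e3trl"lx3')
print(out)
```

2fl_4v_e3trl"lx3

`sub` substitutes '_' at each match site.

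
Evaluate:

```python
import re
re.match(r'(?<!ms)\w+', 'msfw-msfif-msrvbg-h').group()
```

'msfw'

`(?!…)`/`(?<!…)` only lets a position through if the neighbouring text does NOT match; no characters are consumed.
With `match`, the pattern is implicitly anchored at the beginning.
The match spans [0:4] → 'msfw'.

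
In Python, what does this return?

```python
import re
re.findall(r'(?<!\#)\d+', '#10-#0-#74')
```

['0', '4']

Because the assertion is negative and zero-width, positions next to the forbidden text are skipped.
Since nothing is captured, `findall` lists the 2 matched substrings directly.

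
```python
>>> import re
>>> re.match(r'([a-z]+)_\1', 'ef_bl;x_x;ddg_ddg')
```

None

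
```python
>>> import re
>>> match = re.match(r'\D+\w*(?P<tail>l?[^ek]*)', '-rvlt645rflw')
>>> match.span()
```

(0, 12)

Pattern: one or more of a non-digit, then zero or more of a word character; then optionally the literal 'l', then zero or more of any character except [ek] (captured as 'tail').
`re.match` won't scan ahead — the pattern has to work from the very first character.
The match spans [0:12] → '-rvlt645rflw'.
Captured: group 1 = ''.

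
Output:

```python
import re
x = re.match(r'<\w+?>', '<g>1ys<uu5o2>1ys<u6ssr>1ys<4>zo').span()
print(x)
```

`re.match` won't scan ahead — the pattern has to work from the very first character.
The match spans [0:3] → '<g>'.

(0, 3)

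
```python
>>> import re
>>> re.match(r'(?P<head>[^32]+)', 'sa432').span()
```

The pattern matches one or more of any character except [32] (captured as 'head').
`re.match` won't scan ahead — the pattern has to work from the very first character.
The match spans [0:3] → 'sa4'.
Captured: group 1 = 'sa4'.

(0, 3)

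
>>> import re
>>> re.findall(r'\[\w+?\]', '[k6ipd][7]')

Walking the string: at [0:7] → '[k6ipd]'; at [7:10] → '[7]'.
`findall` yields the raw match text (2 of them) because the pattern has no groups.

['[k6ipd]', '[7]']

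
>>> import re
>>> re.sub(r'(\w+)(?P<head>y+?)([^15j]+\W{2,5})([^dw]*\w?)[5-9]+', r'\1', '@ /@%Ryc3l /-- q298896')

'@ /@%R'

This matches one or more of a word character (captured); then one or more of a literal 'y' (lazy) (captured as 'head'); then one or more of any character except [15j], then 2 to 5 of a non-word character (captured); then zero or more of any character except [dw], then optionally a word character (captured); then one or more of a character in [5-9].
Matches: at [5:22] → 'Ryc3l /-- q298896'.
`\1` in the replacement pulls in group 1's text for each match.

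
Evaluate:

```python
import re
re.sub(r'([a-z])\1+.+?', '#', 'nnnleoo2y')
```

After group 1 captures some text, `\1` only succeeds where that same text appears again.
Matches: at [0:4] → 'nnnl'; at [5:8] → 'oo2'.
Each match is replaced by '#'.

'#e#y'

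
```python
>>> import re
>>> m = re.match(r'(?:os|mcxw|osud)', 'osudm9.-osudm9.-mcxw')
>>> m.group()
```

Alternation tries branches left to right and keeps the first one that lets the overall match succeed at that position.
`re.match` won't scan ahead — the pattern has to work from the very first character.
The match spans [0:2] → 'os'.

'os'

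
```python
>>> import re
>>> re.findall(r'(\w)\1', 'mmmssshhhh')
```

['m', 's', 'h', 'h']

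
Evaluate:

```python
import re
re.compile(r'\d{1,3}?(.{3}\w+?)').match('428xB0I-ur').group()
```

The pattern matches 1 to 3 of a digit (lazy); then exactly 3 of any character, then one or more of a word character (lazy) (captured).
`re.match` only tries the pattern at the start of the string.
The match spans [0:5] → '428xB'.
Captured: group 1 = '28xB'.

'428xB'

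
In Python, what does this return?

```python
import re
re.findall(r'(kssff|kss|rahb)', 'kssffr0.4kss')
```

['kssff', 'kss']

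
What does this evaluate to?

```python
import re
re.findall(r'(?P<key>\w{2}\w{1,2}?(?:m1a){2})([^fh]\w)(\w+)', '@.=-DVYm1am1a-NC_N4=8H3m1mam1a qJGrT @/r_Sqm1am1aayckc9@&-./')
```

[('DVYm1am1a', '-N', 'C_N4'), ('r_Sqm1am1a', 'ay', 'ckc9')]

This matches exactly 2 of a word character, then 1 to 2 of a word character (lazy), then the literal 'm1a' repeated 2 times (captured as 'key'); then any character except [fh], then a word character (captured); then one or more of a word character (captured).
Scanning left to right: at [4:19] match 'DVYm1am1a-NC_N4', groups = ('DVYm1am1a', '-N', 'C_N4'); at [39:55] match 'r_Sqm1am1aayckc9', groups = ('r_Sqm1am1a', 'ay', 'ckc9').
`findall` packs the 3 group values into a tuple for every match.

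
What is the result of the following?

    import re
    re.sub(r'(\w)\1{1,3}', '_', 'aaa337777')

'___'

The backreference `\1` re-matches whatever the first group consumed, character for character.
Matches: at [0:3] → 'aaa'; at [3:5] → '33'; at [5:9] → '7777'.
`sub` substitutes '_' at each match site.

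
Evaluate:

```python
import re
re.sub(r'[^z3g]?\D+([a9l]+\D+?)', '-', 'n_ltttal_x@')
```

'-x@'

This matches optionally any character except [z3g]; then one or more of a non-digit; then one or more of one of [a9l], then one or more of a non-digit (lazy) (captured).
Matches: at [0:9] → 'n_ltttal_'.
Each match is replaced by '-'.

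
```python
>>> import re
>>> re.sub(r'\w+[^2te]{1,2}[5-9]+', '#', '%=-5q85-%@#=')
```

`sub` substitutes '#' at each match site.

'%=-#-%@#='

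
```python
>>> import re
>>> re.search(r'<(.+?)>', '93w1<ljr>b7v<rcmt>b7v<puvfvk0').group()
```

'<ljr>'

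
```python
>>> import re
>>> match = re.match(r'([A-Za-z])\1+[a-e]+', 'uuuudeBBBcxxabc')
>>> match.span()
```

(0, 6)

A backreference is literal: `\1` must see the identical characters the first group matched.
With `match`, the pattern is implicitly anchored at the beginning.
The match spans [0:6] → 'uuuude'.
Captured: group 1 = 'u'.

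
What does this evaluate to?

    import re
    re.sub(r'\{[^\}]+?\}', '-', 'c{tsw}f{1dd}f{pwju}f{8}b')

'c-f-f-f-b'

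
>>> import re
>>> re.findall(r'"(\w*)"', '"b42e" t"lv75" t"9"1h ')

Scanning left to right: at [0:6] match '"b42e"', group 1 = 'b42e'; at [8:14] match '"lv75"', group 1 = 'lv75'; at [16:19] match '"9"', group 1 = '9'.
`findall` collects group 1 from each match (3 total).

['b42e', 'lv75', '9']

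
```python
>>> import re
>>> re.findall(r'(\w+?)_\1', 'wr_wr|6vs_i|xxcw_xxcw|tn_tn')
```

['wr', 'xxcw', 'tn']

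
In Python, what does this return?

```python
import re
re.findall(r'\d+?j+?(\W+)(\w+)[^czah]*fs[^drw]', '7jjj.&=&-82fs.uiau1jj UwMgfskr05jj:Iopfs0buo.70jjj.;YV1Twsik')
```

This matches one or more of a digit (lazy), then one or more of the literal 'j' (lazy); then one or more of a non-word character (captured); then one or more of a word character (captured); then zero or more of any character except [czah], then the literal 'fs', then any character except [drw].
With 2 capturing groups, `findall` returns a 2-tuple per match.

[('.&=&-', '82'), (' ', 'UwMgfskr05jj')]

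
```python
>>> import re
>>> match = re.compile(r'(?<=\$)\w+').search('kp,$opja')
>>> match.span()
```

The positive lookaround only admits positions where the adjacent text matches; those characters stay outside the span.
The match spans [4:8] → 'opja'.

(4, 8)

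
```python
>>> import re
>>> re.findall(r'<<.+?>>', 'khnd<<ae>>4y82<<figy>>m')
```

['<<ae>>', '<<figy>>']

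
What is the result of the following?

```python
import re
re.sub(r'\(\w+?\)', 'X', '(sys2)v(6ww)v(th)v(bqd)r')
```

'XvXvXvXr'

Matches: at [0:6] → '(sys2)'; at [7:12] → '(6ww)'; at [13:17] → '(th)'; at [18:23] → '(bqd)'.
Each match is replaced by 'X'.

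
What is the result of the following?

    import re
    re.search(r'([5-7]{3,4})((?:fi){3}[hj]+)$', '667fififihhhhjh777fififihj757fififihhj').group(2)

The match spans [26:38] → '757fififihhj'.
Captured: group 1 = '757', group 2 = 'fififihhj'.

'fififihhj'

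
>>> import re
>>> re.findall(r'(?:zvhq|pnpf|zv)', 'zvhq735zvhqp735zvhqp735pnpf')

['zvhq', 'zvhq', 'zvhq', 'pnpf']

Alternation tries branches left to right and keeps the first one that lets the overall match succeed at that position.
No capturing groups, so `findall` returns the 4 full match strings.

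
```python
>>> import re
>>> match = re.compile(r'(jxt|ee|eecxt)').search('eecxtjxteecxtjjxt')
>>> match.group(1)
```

'ee'

Branches in `(...|...)` are attempted left-to-right; the first branch that allows the whole pattern to succeed is taken.
`search` walks the string left to right and returns the first match it finds.
The match spans [0:2] → 'ee'.
Captured: group 1 = 'ee'.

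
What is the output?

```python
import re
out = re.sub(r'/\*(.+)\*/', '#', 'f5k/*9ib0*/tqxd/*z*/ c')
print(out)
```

f5k# c

Matches: at [3:20] → '/*9ib0*/tqxd/*z*/'.
Each match is replaced by '#'.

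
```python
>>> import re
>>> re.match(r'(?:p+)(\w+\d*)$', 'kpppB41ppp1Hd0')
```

With `match`, the pattern is implicitly anchored at the beginning.
Here the pattern fails at index 0, so the call returns None.

None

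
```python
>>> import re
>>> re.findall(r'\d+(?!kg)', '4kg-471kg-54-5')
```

The negative lookaround is zero-width — it rules out positions where the adjacent text would match, without consuming anything.
No capturing groups, so `findall` returns the 3 full match strings.

['47', '54', '5']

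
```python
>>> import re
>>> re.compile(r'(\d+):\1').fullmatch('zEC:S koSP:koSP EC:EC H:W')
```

After group 1 captures some text, `\1` only succeeds where that same text appears again.
For `fullmatch`, every character of the input must be accounted for by the pattern.
Here the string isn't matched end-to-end, so the call returns None.

None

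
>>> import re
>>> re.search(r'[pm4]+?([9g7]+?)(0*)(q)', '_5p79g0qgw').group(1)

'79g'

The match spans [2:8] → 'p79g0q'.
Captured: group 1 = '79g', group 2 = '0', group 3 = 'q'.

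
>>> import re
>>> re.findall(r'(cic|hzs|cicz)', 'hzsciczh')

['hzs', 'cic']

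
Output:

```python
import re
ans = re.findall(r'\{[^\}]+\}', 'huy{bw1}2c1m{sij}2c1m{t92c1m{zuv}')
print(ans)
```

['{bw1}', '{sij}', '{t92c1m{zuv}']

Walking the string: at [3:8] → '{bw1}'; at [12:17] → '{sij}'; at [21:33] → '{t92c1m{zuv}'.
`findall` yields the raw match text (3 of them) because the pattern has no groups.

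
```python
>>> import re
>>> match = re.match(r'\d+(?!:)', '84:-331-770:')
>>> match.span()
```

(0, 1)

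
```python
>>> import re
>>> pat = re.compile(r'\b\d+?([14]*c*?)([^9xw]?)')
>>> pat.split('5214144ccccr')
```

['', '', '2', '14144ccccr']

A `+?`/`*?`/`{m,n}?` starts at its minimum and grows only as far as needed for what follows to match.
With a capturing group present, the delimiter's captured portion is kept in the result list.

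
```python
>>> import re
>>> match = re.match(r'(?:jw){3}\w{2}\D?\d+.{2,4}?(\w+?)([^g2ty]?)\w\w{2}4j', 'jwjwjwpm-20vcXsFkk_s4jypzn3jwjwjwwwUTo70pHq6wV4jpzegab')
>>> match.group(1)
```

Pattern: the literal 'jw' repeated 3 times, then exactly 2 of a word character, then optionally a non-digit; then one or more of a digit, then 2 to 4 of any character (lazy); then one or more of a word character (lazy) (captured); then optionally any character except [g2ty] (captured); then a word character, then exactly 2 of a word character, then the literal '4j'.
Because the quantifier is non-greedy, it stops expanding at the earliest point where the rest of the pattern can succeed.
`match` is anchored at position 0; if the pattern doesn't fit there, it returns None.
The match spans [0:22] → 'jwjwjwpm-20vcXsFkk_s4j'.
Captured: group 1 = 'XsF', group 2 = 'k'.

'XsF'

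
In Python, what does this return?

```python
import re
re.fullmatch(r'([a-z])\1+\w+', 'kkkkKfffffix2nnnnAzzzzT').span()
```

(0, 23)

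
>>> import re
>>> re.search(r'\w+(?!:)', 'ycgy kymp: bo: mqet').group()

A negative assertion filters positions out without eating any characters.
`re.search` scans for the first position where the pattern succeeds.
The match spans [0:4] → 'ycgy'.

'ycgy'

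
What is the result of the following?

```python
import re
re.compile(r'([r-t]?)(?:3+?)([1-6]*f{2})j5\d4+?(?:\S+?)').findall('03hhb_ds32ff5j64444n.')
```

Multiple groups make `findall` return tuples — one 2-tuple for each match.
Nothing in the string satisfies the pattern, so the list is empty.

[]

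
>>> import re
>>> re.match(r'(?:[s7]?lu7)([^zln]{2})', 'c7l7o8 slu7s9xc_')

None

This matches optionally one of [s7], then the literal 'lu7' (non-capturing group); then exactly 2 of any character except [zln] (captured).
`match` is anchored at position 0; if the pattern doesn't fit there, it returns None.
Here position 0 doesn't satisfy it, so the call returns None.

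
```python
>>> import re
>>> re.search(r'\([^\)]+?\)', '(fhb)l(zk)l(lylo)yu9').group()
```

'(fhb)'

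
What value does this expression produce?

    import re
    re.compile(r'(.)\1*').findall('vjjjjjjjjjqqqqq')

After group 1 captures some text, `\1` only succeeds where that same text appears again.
Scanning left to right: at [0:1] match 'v', group 1 = 'v'; at [1:10] match 'jjjjjjjjj', group 1 = 'j'; at [10:15] match 'qqqqq', group 1 = 'q'.
`findall` collects group 1 from each match (3 total).

['v', 'j', 'q']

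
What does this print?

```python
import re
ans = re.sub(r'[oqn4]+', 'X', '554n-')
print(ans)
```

55X-

The pattern matches one or more of one of [oqn4].
Matches: at [2:4] → '4n'.
Each match is replaced by 'X'.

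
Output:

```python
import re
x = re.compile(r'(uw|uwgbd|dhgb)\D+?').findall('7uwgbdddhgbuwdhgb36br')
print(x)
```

The regex engine tests alternatives in the order written; an earlier branch that matches wins even if a later one would match more.
Scanning left to right: at [1:4] match 'uwg', group 1 = 'uw'; at [7:12] match 'dhgbu', group 1 = 'dhgb'.
Because there's exactly one group, `findall` drops the full match and keeps group 1 from each hit.

['uw', 'dhgb']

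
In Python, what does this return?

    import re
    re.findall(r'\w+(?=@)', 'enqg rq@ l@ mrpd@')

The lookaround is zero-width — it requires the adjacent text to match without consuming it, so the asserted text isn't part of the match.
`findall` yields the raw match text (3 of them) because the pattern has no groups.

['rq', 'l', 'mrpd']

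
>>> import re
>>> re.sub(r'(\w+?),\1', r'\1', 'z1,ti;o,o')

`\1` is not a pattern — it's the concrete string captured by group 1, re-applied verbatim.
The replacement refers to a captured group, so each match is rewritten using its own captured text.

'z1,ti;o'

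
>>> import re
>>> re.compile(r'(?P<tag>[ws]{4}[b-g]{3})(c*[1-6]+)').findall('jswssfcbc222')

[('swssfcb', 'c222')]

The pattern matches exactly 4 of one of [ws], then exactly 3 of a character in [b-g] (captured as 'tag'); then zero or more of a literal 'c', then one or more of a character in [1-6] (captured).
With 2 capturing groups, `findall` returns a 2-tuple per match.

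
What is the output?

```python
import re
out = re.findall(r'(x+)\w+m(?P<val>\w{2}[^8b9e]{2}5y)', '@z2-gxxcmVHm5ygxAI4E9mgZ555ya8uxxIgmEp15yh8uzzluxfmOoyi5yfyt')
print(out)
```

[('xx', 'Ooyi5y')]

Pattern: one or more of a literal 'x' (captured); then one or more of a word character, then the literal 'm'; then exactly 2 of a word character, then exactly 2 of any character except [8b9e], then the literal '5y' (captured as 'val').
Scanning left to right: at [5:57] match 'xxcmVHm5ygxAI4E9mgZ555ya8uxxIgmEp15yh8uzzluxfmOoyi5y', groups = ('xx', 'Ooyi5y').
With 2 capturing groups, `findall` returns a 2-tuple per match.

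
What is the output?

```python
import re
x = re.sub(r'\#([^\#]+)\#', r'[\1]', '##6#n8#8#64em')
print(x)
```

#[6]n8[8]64em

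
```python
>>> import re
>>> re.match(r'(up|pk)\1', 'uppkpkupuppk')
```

None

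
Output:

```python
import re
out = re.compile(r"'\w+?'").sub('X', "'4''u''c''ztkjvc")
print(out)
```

XXX'ztkjvc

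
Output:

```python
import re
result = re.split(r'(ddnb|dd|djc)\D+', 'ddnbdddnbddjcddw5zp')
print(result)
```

['', 'ddnb', '5zp']

`|` is ordered: at each position the engine commits to the first alternative that works.
Matches to split on: at [0:16] → 'ddnbdddnbddjcddw'.
The group in the pattern means `split` returns the separators' captures alongside the pieces.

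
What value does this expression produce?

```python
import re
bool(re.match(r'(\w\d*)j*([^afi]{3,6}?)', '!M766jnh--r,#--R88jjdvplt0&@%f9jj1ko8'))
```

With `match`, the pattern is implicitly anchored at the beginning.
Here position 0 doesn't satisfy it, so the call returns None, and `bool(None)` is False.

False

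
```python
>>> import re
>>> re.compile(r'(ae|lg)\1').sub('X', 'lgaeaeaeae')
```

'lgXX'

`\1` has to match the exact text group 1 already captured.
Each match is replaced by 'X'.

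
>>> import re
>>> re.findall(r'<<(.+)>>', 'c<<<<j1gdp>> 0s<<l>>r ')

Walking the string: at [1:20] match '<<<<j1gdp>> 0s<<l>>', group 1 = '<<j1gdp>> 0s<<l'.
`findall` collects group 1 from the one match (1 total).

['<<j1gdp>> 0s<<l']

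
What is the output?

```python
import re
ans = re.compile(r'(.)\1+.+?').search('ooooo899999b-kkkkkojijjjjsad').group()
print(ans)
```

`\1` is not a pattern — it's the concrete string captured by group 1, re-applied verbatim.
`re.search` scans for the first position where the pattern succeeds.
The match spans [0:6] → 'ooooo8'.
Captured: group 1 = 'o'.

ooooo8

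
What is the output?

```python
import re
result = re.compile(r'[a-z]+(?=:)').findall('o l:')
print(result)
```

['l']

The positive lookaround only admits positions where the adjacent text matches; those characters stay outside the span.
With no groups in the pattern, `findall` gives back each whole match — 1 here.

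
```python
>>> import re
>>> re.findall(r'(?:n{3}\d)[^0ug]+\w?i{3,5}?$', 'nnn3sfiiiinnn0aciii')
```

The pattern matches exactly 3 of a literal 'n', then a digit (non-capturing group); then one or more of any character except [0ug], then optionally a word character, then 3 to 5 of a literal 'i' (lazy); then anchored at the end.
With no groups in the pattern, `findall` gives back each whole match — 1 here.

['nnn0aciii']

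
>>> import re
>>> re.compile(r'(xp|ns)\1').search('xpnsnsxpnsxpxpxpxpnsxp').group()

'nsns'

After group 1 captures some text, `\1` only succeeds where that same text appears again.
`re.search` tries every starting position until one works.
The match spans [2:6] → 'nsns'.
Captured: group 1 = 'ns'.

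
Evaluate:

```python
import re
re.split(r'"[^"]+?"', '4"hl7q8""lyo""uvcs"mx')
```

The string is cut at each match, leaving 4 pieces.

['4', '', '', 'mx']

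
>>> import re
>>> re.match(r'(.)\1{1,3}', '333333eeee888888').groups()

`\1` is not a pattern — it's the concrete string captured by group 1, re-applied verbatim.
`re.match` only tries the pattern at the start of the string.
The match spans [0:4] → '3333'.
Captured: group 1 = '3'.

('3',)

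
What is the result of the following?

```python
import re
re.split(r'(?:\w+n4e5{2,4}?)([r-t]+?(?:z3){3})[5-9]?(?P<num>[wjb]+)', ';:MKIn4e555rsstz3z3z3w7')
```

This matches one or more of a word character, then the literal 'n4e', then 2 to 4 of the literal '5' (lazy) (non-capturing group); then one or more of a character in [r-t] (lazy), then the literal 'z3' repeated 3 times (captured); then optionally a character in [5-9]; then one or more of one of [wjb] (captured as 'num').
Matches to split on: at [2:22] → 'MKIn4e555rsstz3z3z3w'.
With a capturing group present, the delimiter's captured portion is kept in the result list.

[';:', 'rsstz3z3z3', 'w', '7']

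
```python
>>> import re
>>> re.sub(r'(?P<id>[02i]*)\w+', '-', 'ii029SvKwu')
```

'-'

`sub` substitutes '-' at each match site.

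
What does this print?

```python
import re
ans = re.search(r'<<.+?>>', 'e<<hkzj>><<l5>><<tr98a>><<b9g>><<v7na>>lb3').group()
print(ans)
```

<<hkzj>>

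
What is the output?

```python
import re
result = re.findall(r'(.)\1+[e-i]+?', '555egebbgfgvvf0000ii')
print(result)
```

['5', 'b', 'v', '0']

The backreference `\1` re-matches whatever the first group consumed, character for character.
With a single group, `findall` returns only what that group captured — 4 items.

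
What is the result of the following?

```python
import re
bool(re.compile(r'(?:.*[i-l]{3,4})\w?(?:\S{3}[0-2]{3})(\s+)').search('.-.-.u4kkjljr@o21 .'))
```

Here no position works, so the call returns None, and `bool(None)` is False.

False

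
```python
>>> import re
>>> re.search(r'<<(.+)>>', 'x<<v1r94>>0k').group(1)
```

Unlike `match`, `search` isn't anchored — it looks for the pattern anywhere in the string.
The match spans [1:10] → '<<v1r94>>'.
Captured: group 1 = 'v1r94'.

'v1r94'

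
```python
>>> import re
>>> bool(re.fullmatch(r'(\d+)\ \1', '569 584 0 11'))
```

`\1` is not a pattern — it's the concrete string captured by group 1, re-applied verbatim.
`re.fullmatch` requires the pattern to consume the entire string.
Here the string isn't matched end-to-end, so the call returns None, and `bool(None)` is False.

False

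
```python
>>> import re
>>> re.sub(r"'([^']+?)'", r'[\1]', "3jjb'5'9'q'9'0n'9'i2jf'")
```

'3jjb[5]9[q]9[0n]9[i2jf]'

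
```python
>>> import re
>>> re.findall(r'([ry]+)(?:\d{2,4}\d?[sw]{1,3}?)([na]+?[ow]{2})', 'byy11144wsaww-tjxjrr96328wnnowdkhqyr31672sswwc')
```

[('yy', 'aww'), ('rr', 'nnow')]

Pattern: one or more of one of [ry] (captured); then 2 to 4 of a digit, then optionally a digit, then 1 to 3 of one of [sw] (lazy) (non-capturing group); then one or more of one of [na] (lazy), then exactly 2 of one of [ow] (captured).
Walking the string: at [1:13] match 'yy11144wsaww', groups = ('yy', 'aww'); at [18:30] match 'rr96328wnnow', groups = ('rr', 'nnow').
`findall` packs the 2 group values into a tuple for every match.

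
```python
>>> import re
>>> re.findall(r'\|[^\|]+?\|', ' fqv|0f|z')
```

Matches: at [4:8] → '|0f|'.
No capturing groups, so `findall` returns the 1 full match string.

['|0f|']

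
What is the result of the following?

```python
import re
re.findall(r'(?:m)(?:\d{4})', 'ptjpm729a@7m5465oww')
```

This matches a literal 'm' (non-capturing group); then exactly 4 of a digit (non-capturing group).
Scanning left to right: at [11:16] → 'm5465'.
`findall` yields the raw match text (1 of them) because the pattern has no groups.

['m5465']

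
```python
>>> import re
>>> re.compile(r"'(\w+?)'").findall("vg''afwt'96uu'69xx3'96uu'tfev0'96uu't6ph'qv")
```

['afwt', '69xx3', 'tfev0', 't6ph']

With a single group, `findall` returns only what that group captured — 4 items.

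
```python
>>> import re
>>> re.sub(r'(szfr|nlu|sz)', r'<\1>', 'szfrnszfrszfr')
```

'<szfr>n<szfr><szfr>'

The regex engine tests alternatives in the order written; an earlier branch that matches wins even if a later one would match more.
Matches: at [0:4] → 'szfr'; at [5:9] → 'szfr'; at [9:13] → 'szfr'.
Each match is replaced using the text its own group 1 captured.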